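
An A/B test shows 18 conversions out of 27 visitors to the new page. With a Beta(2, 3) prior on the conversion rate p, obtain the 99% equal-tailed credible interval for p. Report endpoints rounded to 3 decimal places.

Posterior: Beta(2+18, 3+9) = Beta(20, 12).
Equal-tailed 99% interval: the 0.005 and 0.995 quantiles of Beta(20, 12).
Posterior mean ≈ 0.625, SD ≈ 0.084; a Normal approximation gives roughly [0.408, 0.842].
Exact: F⁻¹(0.005) = 0.400; F⁻¹(0.995) = 0.822.

[0.400, 0.822]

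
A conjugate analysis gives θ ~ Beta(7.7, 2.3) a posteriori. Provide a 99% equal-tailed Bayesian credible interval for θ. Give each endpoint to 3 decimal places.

[0.380, 0.981]

Posterior: Beta(7.7, 2.3).
Equal-tailed 99% interval: the 0.005 and 0.995 quantiles of Beta(7.7, 2.3).
Posterior mean ≈ 0.770, SD ≈ 0.127; a Normal approximation gives roughly [0.443, 1.097].
Exact: F⁻¹(0.005) = 0.380; F⁻¹(0.995) = 0.981.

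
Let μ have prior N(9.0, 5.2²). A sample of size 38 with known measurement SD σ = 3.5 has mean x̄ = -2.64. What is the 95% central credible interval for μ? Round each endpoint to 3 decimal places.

[-3.609, -1.397]

Posterior precision = 1/5.2² + 38/3.5² = 0.0370 + 3.1020 = 3.1390, so posterior SD = 0.5644.
Posterior mean = (9.0/5.2² + 38·-2.64/3.5²) / 3.1390 = -2.5029.
Interval: -2.5029 ± 1.960 × 0.5644 → [-3.609, -1.397].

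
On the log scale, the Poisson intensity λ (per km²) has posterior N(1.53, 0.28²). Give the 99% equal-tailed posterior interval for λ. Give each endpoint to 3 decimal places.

[2.245, 9.499]

On the log scale the 99% interval is 1.53 ± 2.576 × 0.28 = [0.8088, 2.2512].
Exponentiate: [e^0.8088, e^2.2512] = [2.245, 9.499].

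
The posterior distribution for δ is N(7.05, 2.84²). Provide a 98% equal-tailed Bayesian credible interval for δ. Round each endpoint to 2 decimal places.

[0.44, 13.66]

The posterior is symmetric, so the 98% equal-tailed interval is δ = 7.05 ± z·2.84 with z = 2.326.
Half-width: 2.326 × 2.84 = 6.61.
7.05 − 6.61 = 0.44; 7.05 + 6.61 = 13.66.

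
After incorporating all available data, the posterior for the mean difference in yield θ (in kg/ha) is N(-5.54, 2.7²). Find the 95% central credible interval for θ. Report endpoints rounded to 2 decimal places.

The posterior is symmetric, so the 95% equal-tailed interval is θ = -5.54 ± z·2.7 with z = 1.960.
Half-width: 1.960 × 2.7 = 5.29.
-5.54 − 5.29 = -10.83; -5.54 + 5.29 = -0.25.

[-10.83, -0.25]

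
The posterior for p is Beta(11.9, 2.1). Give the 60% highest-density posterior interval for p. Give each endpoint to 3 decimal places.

[0.823, 0.962]

The posterior is unimodal and skewed, so the HPD interval has equal density at both endpoints and is the shortest 60% interval.
Solving f(0.823) = f(0.962) with F(0.962) − F(0.823) = 0.60 gives [0.823, 0.962].
For comparison, the equal-tailed interval is [0.778, 0.931]; the HPD is narrower and shifted toward the mode.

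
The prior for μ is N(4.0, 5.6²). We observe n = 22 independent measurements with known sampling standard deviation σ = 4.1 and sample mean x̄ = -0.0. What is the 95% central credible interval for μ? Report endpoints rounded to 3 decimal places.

[-1.598, 1.788]

Posterior precision = 1/5.6² + 22/4.1² = 0.0319 + 1.3087 = 1.3406, so posterior SD = 0.8637.
Posterior mean = (4.0/5.6² + 22·-0.0/4.1²) / 1.3406 = 0.0951.
Interval: 0.0951 ± 1.960 × 0.8637 → [-1.598, 1.788].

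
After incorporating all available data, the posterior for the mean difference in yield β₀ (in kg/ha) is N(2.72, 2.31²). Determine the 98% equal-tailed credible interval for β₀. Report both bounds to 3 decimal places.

[-2.654, 8.094]

The posterior is symmetric, so the 98% equal-tailed interval is β₀ = 2.72 ± z·2.31 with z = 2.326.
Half-width: 2.326 × 2.31 = 5.374.
2.72 − 5.374 = -2.654; 2.72 + 5.374 = 8.094.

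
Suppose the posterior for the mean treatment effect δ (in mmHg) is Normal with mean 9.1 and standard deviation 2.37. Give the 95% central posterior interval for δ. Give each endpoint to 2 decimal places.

[4.45, 13.75]

The posterior is symmetric, so the 95% equal-tailed interval is δ = 9.1 ± z·2.37 with z = 1.960.
Half-width: 1.960 × 2.37 = 4.65.
9.1 − 4.65 = 4.45; 9.1 + 4.65 = 13.75.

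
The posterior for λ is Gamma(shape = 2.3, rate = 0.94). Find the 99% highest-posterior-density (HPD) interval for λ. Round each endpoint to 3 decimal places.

The posterior is unimodal and skewed, so the HPD interval has equal density at both endpoints and is the shortest 99% interval.
Solving f(0.031) = f(7.659) with F(7.659) − F(0.031) = 0.99 gives [0.031, 7.659].
For comparison, the equal-tailed interval is [0.171, 8.514]; the HPD is narrower and shifted toward the mode.

[0.031, 7.659]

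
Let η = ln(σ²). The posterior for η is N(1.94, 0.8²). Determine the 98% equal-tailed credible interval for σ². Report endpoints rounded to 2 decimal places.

[1.08, 44.75]

On the log scale the 98% interval is 1.94 ± 2.326 × 0.8 = [0.0789, 3.8011].
Exponentiate: [e^0.0789, e^3.8011] = [1.08, 44.75].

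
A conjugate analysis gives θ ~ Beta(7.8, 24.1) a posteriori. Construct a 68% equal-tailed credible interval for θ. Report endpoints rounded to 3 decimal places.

[0.169, 0.320]

Posterior: Beta(7.8, 24.1).
Equal-tailed 68% interval: the 0.16 and 0.84 quantiles of Beta(7.8, 24.1).
Posterior mean ≈ 0.245, SD ≈ 0.075; a Normal approximation gives roughly [0.170, 0.319].
Exact: F⁻¹(0.16) = 0.169; F⁻¹(0.84) = 0.320.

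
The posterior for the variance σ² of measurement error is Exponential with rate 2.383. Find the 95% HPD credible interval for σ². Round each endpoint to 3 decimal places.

The exponential density is strictly decreasing on [0, ∞), so the HPD interval is anchored at 0: [0, q] with P(σ² ≤ q) = 0.95.
q = −ln(1 − 0.95) / 2.383 = 2.9957 / 2.383 = 1.257.

[0.000, 1.257]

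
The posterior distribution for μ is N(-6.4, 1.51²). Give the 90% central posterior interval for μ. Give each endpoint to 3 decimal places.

The posterior is symmetric, so the 90% equal-tailed interval is μ = -6.4 ± z·1.51 with z = 1.645.
Half-width: 1.645 × 1.51 = 2.484.
-6.4 − 2.484 = -8.884; -6.4 + 2.484 = -3.916.

[-8.884, -3.916]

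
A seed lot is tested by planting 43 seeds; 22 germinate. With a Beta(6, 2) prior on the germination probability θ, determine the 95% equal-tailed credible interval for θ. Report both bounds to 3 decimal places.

Posterior: Beta(6+22, 2+21) = Beta(28, 23).
Equal-tailed 95% interval: the 0.025 and 0.975 quantiles of Beta(28, 23).
Posterior mean ≈ 0.549, SD ≈ 0.069; a Normal approximation gives roughly [0.414, 0.684].
Exact: F⁻¹(0.025) = 0.413; F⁻¹(0.975) = 0.682.

[0.413, 0.682]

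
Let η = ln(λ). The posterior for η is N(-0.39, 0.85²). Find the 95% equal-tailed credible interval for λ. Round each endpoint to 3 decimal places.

[0.128, 3.582]

On the log scale the 95% interval is -0.39 ± 1.960 × 0.85 = [-2.0560, 1.2760].
Exponentiate: [e^-2.0560, e^1.2760] = [0.128, 3.582].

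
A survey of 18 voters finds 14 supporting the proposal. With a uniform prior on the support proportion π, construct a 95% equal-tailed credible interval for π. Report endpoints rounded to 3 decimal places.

Posterior: Beta(1+14, 1+4) = Beta(15, 5).
Equal-tailed 95% interval: the 0.025 and 0.975 quantiles of Beta(15, 5).
Posterior mean ≈ 0.750, SD ≈ 0.094; a Normal approximation gives roughly [0.565, 0.935].
Exact: F⁻¹(0.025) = 0.544; F⁻¹(0.975) = 0.909.

[0.544, 0.909]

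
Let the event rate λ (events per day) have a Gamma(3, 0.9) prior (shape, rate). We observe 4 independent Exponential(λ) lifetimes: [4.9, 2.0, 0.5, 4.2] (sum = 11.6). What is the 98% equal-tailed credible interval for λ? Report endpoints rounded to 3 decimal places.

Posterior: Gamma(3+4, 0.9+11.6) = Gamma(7, 12.5) (shape, rate).
Equal-tailed 98% interval: Gamma(7, 12.5) quantiles at 0.01 and 0.99.
Posterior mean ≈ 0.560, SD ≈ 0.212; a Normal approximation gives roughly [0.068, 1.052].
Exact: lower = 0.186; upper = 1.166.

[0.186, 1.166]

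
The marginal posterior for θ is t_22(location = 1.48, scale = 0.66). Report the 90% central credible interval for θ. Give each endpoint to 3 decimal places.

The t_22 distribution is symmetric; the 90% interval is 1.48 ± t·0.66 with t_{0.95,22} = 1.717.
Half-width: 1.717 × 0.66 = 1.133.
1.48 − 1.133 = 0.347; 1.48 + 1.133 = 2.613.

[0.347, 2.613]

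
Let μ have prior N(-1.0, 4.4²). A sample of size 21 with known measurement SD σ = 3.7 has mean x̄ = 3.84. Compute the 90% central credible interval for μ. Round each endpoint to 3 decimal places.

[2.376, 4.989]

Posterior precision = 1/4.4² + 21/3.7² = 0.0517 + 1.5340 = 1.5856, so posterior SD = 0.7941.
Posterior mean = (-1.0/4.4² + 21·3.84/3.7²) / 1.5856 = 3.6823.
Interval: 3.6823 ± 1.645 × 0.7941 → [2.376, 4.989].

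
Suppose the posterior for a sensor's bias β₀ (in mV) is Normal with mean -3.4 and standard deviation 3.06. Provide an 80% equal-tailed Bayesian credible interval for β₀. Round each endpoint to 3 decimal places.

The posterior is symmetric, so the 80% equal-tailed interval is β₀ = -3.4 ± z·3.06 with z = 1.282.
Half-width: 1.282 × 3.06 = 3.922.
-3.4 − 3.922 = -7.322; -3.4 + 3.922 = 0.522.

[-7.322, 0.522]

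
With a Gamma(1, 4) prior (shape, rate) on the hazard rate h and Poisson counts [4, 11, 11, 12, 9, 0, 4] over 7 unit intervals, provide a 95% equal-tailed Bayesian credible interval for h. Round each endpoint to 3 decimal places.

Posterior: Gamma(1+51, 4+7) = Gamma(52, 11) (shape, rate).
Equal-tailed 95% interval: Gamma(52, 11) quantiles at 0.025 and 0.975.
Posterior mean ≈ 4.727, SD ≈ 0.656; a Normal approximation gives roughly [3.442, 6.012].
Exact: lower = 3.531; upper = 6.096.

[3.531, 6.096]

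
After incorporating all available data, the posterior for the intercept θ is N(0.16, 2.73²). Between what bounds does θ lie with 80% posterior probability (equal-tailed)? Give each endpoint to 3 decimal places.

[-3.339, 3.659]

The posterior is symmetric, so the 80% equal-tailed interval is θ = 0.16 ± z·2.73 with z = 1.282.
Half-width: 1.282 × 2.73 = 3.499.
0.16 − 3.499 = -3.339; 0.16 + 3.499 = 3.659.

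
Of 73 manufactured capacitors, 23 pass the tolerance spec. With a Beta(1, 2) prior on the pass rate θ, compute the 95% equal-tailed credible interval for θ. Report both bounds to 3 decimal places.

Posterior: Beta(1+23, 2+50) = Beta(24, 52).
Equal-tailed 95% interval: the 0.025 and 0.975 quantiles of Beta(24, 52).
Posterior mean ≈ 0.316, SD ≈ 0.053; a Normal approximation gives roughly [0.212, 0.420].
Exact: F⁻¹(0.025) = 0.217; F⁻¹(0.975) = 0.424.

[0.217, 0.424]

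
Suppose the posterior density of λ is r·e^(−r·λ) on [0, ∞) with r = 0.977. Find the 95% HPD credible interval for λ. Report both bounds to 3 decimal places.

The exponential density is strictly decreasing on [0, ∞), so the HPD interval is anchored at 0: [0, q] with P(λ ≤ q) = 0.95.
q = −ln(1 − 0.95) / 0.977 = 2.9957 / 0.977 = 3.066.

[0.000, 3.066]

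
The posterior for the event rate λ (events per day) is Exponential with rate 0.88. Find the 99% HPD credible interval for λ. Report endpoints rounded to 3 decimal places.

[0.000, 5.233]

The exponential density is strictly decreasing on [0, ∞), so the HPD interval is anchored at 0: [0, q] with P(λ ≤ q) = 0.99.
q = −ln(1 − 0.99) / 0.88 = 4.6052 / 0.88 = 5.233.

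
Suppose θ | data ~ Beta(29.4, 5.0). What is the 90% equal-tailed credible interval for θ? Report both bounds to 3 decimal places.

Posterior: Beta(29.4, 5.0).
Equal-tailed 90% interval: the 0.05 and 0.95 quantiles of Beta(29.4, 5.0).
Posterior mean ≈ 0.855, SD ≈ 0.059; a Normal approximation gives roughly [0.757, 0.952].
Exact: F⁻¹(0.05) = 0.747; F⁻¹(0.95) = 0.939.

[0.747, 0.939]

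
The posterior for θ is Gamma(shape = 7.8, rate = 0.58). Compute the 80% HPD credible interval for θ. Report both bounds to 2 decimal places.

[6.82, 18.56]

The posterior is unimodal and skewed, so the HPD interval has equal density at both endpoints and is the shortest 80% interval.
Solving f(6.82) = f(18.56) with F(18.56) − F(6.82) = 0.80 gives [6.82, 18.56].
For comparison, the equal-tailed interval is [7.76, 19.87]; the HPD is narrower and shifted toward the mode.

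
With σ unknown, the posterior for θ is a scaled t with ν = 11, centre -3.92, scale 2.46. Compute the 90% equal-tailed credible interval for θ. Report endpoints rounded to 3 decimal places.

The t_11 distribution is symmetric; the 90% interval is -3.92 ± t·2.46 with t_{0.95,11} = 1.796.
Half-width: 1.796 × 2.46 = 4.418.
-3.92 − 4.418 = -8.338; -3.92 + 4.418 = 0.498.

[-8.338, 0.498]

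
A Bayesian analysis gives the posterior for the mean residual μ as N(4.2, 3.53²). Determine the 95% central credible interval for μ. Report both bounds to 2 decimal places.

The posterior is symmetric, so the 95% equal-tailed interval is μ = 4.2 ± z·3.53 with z = 1.960.
Half-width: 1.960 × 3.53 = 6.92.
4.2 − 6.92 = -2.72; 4.2 + 6.92 = 11.12.

[-2.72, 11.12]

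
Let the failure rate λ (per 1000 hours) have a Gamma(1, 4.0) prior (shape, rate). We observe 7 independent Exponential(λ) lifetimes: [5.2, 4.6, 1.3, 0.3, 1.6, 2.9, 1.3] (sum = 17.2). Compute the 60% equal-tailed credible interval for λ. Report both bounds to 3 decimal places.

[0.263, 0.483]

Posterior: Gamma(1+7, 4.0+17.2) = Gamma(8, 21.2) (shape, rate).
Equal-tailed 60% interval: Gamma(8, 21.2) quantiles at 0.2 and 0.8.
Posterior mean ≈ 0.377, SD ≈ 0.133; a Normal approximation gives roughly [0.265, 0.490].
Exact: lower = 0.263; upper = 0.483.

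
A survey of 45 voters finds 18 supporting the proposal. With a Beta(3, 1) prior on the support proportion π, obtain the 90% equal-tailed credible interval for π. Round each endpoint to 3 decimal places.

Posterior: Beta(3+18, 1+27) = Beta(21, 28).
Equal-tailed 90% interval: the 0.05 and 0.95 quantiles of Beta(21, 28).
Posterior mean ≈ 0.429, SD ≈ 0.070; a Normal approximation gives roughly [0.313, 0.544].
Exact: F⁻¹(0.05) = 0.315; F⁻¹(0.95) = 0.545.

[0.315, 0.545]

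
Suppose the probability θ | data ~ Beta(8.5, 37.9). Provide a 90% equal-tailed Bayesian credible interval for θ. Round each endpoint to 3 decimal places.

[0.099, 0.283]

Posterior: Beta(8.5, 37.9).
Equal-tailed 90% interval: the 0.05 and 0.95 quantiles of Beta(8.5, 37.9).
Posterior mean ≈ 0.183, SD ≈ 0.056; a Normal approximation gives roughly [0.091, 0.276].
Exact: F⁻¹(0.05) = 0.099; F⁻¹(0.95) = 0.283.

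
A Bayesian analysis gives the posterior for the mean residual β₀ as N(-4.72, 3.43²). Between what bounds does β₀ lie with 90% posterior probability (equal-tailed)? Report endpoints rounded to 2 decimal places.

The posterior is symmetric, so the 90% equal-tailed interval is β₀ = -4.72 ± z·3.43 with z = 1.645.
Half-width: 1.645 × 3.43 = 5.64.
-4.72 − 5.64 = -10.36; -4.72 + 5.64 = 0.92.

[-10.36, 0.92]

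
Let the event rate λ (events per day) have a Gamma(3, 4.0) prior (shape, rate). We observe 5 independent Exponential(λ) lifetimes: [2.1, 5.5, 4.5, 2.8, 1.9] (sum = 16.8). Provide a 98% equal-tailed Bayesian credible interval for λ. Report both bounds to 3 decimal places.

[0.140, 0.769]

Posterior: Gamma(3+5, 4.0+16.8) = Gamma(8, 20.8) (shape, rate).
Equal-tailed 98% interval: Gamma(8, 20.8) quantiles at 0.01 and 0.99.
Posterior mean ≈ 0.385, SD ≈ 0.136; a Normal approximation gives roughly [0.068, 0.701].
Exact: lower = 0.140; upper = 0.769.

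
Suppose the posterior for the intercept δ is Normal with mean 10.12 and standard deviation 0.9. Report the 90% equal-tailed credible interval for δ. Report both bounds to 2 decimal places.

[8.64, 11.60]

The posterior is symmetric, so the 90% equal-tailed interval is δ = 10.12 ± z·0.9 with z = 1.645.
Half-width: 1.645 × 0.9 = 1.48.
10.12 − 1.48 = 8.64; 10.12 + 1.48 = 11.60.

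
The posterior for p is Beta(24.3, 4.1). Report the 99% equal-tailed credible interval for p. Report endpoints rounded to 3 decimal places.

Posterior: Beta(24.3, 4.1).
Equal-tailed 99% interval: the 0.005 and 0.995 quantiles of Beta(24.3, 4.1).
Posterior mean ≈ 0.856, SD ≈ 0.065; a Normal approximation gives roughly [0.689, 1.023].
Exact: F⁻¹(0.005) = 0.649; F⁻¹(0.995) = 0.973.

[0.649, 0.973]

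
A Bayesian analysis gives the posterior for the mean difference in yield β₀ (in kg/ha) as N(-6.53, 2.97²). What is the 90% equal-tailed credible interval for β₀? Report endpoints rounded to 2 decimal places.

[-11.42, -1.64]

The posterior is symmetric, so the 90% equal-tailed interval is β₀ = -6.53 ± z·2.97 with z = 1.645.
Half-width: 1.645 × 2.97 = 4.89.
-6.53 − 4.89 = -11.42; -6.53 + 4.89 = -1.64.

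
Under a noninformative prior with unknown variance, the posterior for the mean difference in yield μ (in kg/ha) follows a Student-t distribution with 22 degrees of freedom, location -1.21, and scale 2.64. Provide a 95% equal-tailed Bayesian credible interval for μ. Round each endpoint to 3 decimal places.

The t_22 distribution is symmetric; the 95% interval is -1.21 ± t·2.64 with t_{0.975,22} = 2.074.
Half-width: 2.074 × 2.64 = 5.475.
-1.21 − 5.475 = -6.685; -1.21 + 5.475 = 4.265.

[-6.685, 4.265]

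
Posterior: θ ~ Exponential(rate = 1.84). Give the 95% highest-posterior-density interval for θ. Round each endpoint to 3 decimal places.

The exponential density is strictly decreasing on [0, ∞), so the HPD interval is anchored at 0: [0, q] with P(θ ≤ q) = 0.95.
q = −ln(1 − 0.95) / 1.84 = 2.9957 / 1.84 = 1.628.

[0.000, 1.628]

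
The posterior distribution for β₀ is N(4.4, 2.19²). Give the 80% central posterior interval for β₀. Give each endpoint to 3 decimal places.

The posterior is symmetric, so the 80% equal-tailed interval is β₀ = 4.4 ± z·2.19 with z = 1.282.
Half-width: 1.282 × 2.19 = 2.807.
4.4 − 2.807 = 1.593; 4.4 + 2.807 = 7.207.

[1.593, 7.207]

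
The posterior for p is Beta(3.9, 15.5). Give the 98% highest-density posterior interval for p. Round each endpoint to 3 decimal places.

The posterior is unimodal and skewed, so the HPD interval has equal density at both endpoints and is the shortest 98% interval.
Solving f(0.033) = f(0.420) with F(0.420) − F(0.033) = 0.98 gives [0.033, 0.420].
For comparison, the equal-tailed interval is [0.045, 0.444]; the HPD is narrower and shifted toward the mode.

[0.033, 0.420]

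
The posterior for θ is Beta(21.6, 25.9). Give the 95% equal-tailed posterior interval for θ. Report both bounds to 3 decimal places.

[0.317, 0.596]

Posterior: Beta(21.6, 25.9).
Equal-tailed 95% interval: the 0.025 and 0.975 quantiles of Beta(21.6, 25.9).
Posterior mean ≈ 0.455, SD ≈ 0.072; a Normal approximation gives roughly [0.315, 0.595].
Exact: F⁻¹(0.025) = 0.317; F⁻¹(0.975) = 0.596.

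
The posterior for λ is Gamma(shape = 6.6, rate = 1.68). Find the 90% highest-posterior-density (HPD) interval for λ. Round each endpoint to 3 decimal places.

The posterior is unimodal and skewed, so the HPD interval has equal density at both endpoints and is the shortest 90% interval.
Solving f(1.499) = f(6.267) with F(6.267) − F(1.499) = 0.90 gives [1.499, 6.267].
For comparison, the equal-tailed interval is [1.794, 6.734]; the HPD is narrower and shifted toward the mode.

[1.499, 6.267]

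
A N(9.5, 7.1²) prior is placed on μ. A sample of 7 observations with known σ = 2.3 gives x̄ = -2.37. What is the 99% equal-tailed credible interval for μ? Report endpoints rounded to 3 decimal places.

[-4.417, 0.028]

Posterior precision = 1/7.1² + 7/2.3² = 0.0198 + 1.3233 = 1.3431, so posterior SD = 0.8629.
Posterior mean = (9.5/7.1² + 7·-2.37/2.3²) / 1.3431 = -2.1947.
Interval: -2.1947 ± 2.576 × 0.8629 → [-4.417, 0.028].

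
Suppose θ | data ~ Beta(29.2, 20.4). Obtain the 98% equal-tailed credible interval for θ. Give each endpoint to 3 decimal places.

[0.425, 0.742]

Posterior: Beta(29.2, 20.4).
Equal-tailed 98% interval: the 0.01 and 0.99 quantiles of Beta(29.2, 20.4).
Posterior mean ≈ 0.589, SD ≈ 0.069; a Normal approximation gives roughly [0.428, 0.750].
Exact: F⁻¹(0.01) = 0.425; F⁻¹(0.99) = 0.742.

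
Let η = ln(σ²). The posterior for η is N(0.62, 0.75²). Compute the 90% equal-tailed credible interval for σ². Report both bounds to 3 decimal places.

[0.541, 6.383]

On the log scale the 90% interval is 0.62 ± 1.645 × 0.75 = [-0.6136, 1.8536].
Exponentiate: [e^-0.6136, e^1.8536] = [0.541, 6.383].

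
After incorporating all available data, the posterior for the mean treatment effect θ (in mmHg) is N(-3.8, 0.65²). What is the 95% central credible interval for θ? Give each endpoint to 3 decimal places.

The posterior is symmetric, so the 95% equal-tailed interval is θ = -3.8 ± z·0.65 with z = 1.960.
Half-width: 1.960 × 0.65 = 1.274.
-3.8 − 1.274 = -5.074; -3.8 + 1.274 = -2.526.

[-5.074, -2.526]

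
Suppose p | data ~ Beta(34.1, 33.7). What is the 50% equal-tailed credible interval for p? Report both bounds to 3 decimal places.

[0.462, 0.544]

Posterior: Beta(34.1, 33.7).
Equal-tailed 50% interval: the 0.25 and 0.75 quantiles of Beta(34.1, 33.7).
Posterior mean ≈ 0.503, SD ≈ 0.060; a Normal approximation gives roughly [0.462, 0.544].
Exact: F⁻¹(0.25) = 0.462; F⁻¹(0.75) = 0.544.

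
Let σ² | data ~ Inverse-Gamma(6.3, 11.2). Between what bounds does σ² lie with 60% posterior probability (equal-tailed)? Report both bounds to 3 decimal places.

Inverse-Gamma(6.3, 11.2) quantiles: F⁻¹(0.2) and F⁻¹(0.8).
Equivalently, 1/σ² ~ Gamma(6.3, rate = 11.2); invert its 0.8 and 0.2 quantiles.
Posterior mean ≈ 2.113, SD ≈ 1.019; a Normal approximation gives roughly [1.256, 2.971].
Exact: lower = 1.356; upper = 2.698.

[1.356, 2.698]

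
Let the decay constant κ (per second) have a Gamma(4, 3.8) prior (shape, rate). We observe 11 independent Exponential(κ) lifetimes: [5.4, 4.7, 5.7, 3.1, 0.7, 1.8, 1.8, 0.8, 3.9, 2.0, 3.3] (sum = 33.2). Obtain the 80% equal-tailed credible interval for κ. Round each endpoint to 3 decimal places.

[0.278, 0.544]

Posterior: Gamma(4+11, 3.8+33.2) = Gamma(15, 37.0) (shape, rate).
Equal-tailed 80% interval: Gamma(15, 37.0) quantiles at 0.1 and 0.9.
Posterior mean ≈ 0.405, SD ≈ 0.105; a Normal approximation gives roughly [0.271, 0.540].
Exact: lower = 0.278; upper = 0.544.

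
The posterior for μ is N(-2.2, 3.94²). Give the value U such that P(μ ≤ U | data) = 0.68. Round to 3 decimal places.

-0.357

Need U with P(μ ≤ U) = 0.68: U = -2.2 + z_{0.32}·3.94.
z = 0.468; U = -2.2 + 0.468 × 3.94 = -0.357.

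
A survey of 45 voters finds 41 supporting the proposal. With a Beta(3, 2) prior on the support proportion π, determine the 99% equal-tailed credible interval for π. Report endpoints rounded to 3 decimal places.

Posterior: Beta(3+41, 2+4) = Beta(44, 6).
Equal-tailed 99% interval: the 0.005 and 0.995 quantiles of Beta(44, 6).
Posterior mean ≈ 0.880, SD ≈ 0.046; a Normal approximation gives roughly [0.763, 0.997].
Exact: F⁻¹(0.005) = 0.737; F⁻¹(0.995) = 0.967.

[0.737, 0.967]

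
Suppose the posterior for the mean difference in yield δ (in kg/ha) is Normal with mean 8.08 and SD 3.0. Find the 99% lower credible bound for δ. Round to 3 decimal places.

Need L with P(δ ≥ L) = 0.99: L = 8.08 − z_{0.01}·3.0.
z = 2.326; L = 8.08 − 2.326 × 3.0 = 1.101.

1.101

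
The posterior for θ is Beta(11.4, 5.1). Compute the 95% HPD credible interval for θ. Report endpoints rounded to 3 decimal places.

[0.474, 0.895]

The posterior is unimodal and skewed, so the HPD interval has equal density at both endpoints and is the shortest 95% interval.
Solving f(0.474) = f(0.895) with F(0.895) − F(0.474) = 0.95 gives [0.474, 0.895].
For comparison, the equal-tailed interval is [0.456, 0.882]; the HPD is narrower and shifted toward the mode.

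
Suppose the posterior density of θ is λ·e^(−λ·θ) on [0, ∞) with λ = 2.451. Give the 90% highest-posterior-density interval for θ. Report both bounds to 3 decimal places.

[0.000, 0.939]

The exponential density is strictly decreasing on [0, ∞), so the HPD interval is anchored at 0: [0, q] with P(θ ≤ q) = 0.90.
q = −ln(1 − 0.90) / 2.451 = 2.3026 / 2.451 = 0.939.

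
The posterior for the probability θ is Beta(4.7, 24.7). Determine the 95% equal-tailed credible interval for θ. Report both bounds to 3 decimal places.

[0.054, 0.310]

Posterior: Beta(4.7, 24.7).
Equal-tailed 95% interval: the 0.025 and 0.975 quantiles of Beta(4.7, 24.7).
Posterior mean ≈ 0.160, SD ≈ 0.066; a Normal approximation gives roughly [0.030, 0.290].
Exact: F⁻¹(0.025) = 0.054; F⁻¹(0.975) = 0.310.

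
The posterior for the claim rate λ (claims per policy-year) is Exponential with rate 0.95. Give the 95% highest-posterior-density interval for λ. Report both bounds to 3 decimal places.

The exponential density is strictly decreasing on [0, ∞), so the HPD interval is anchored at 0: [0, q] with P(λ ≤ q) = 0.95.
q = −ln(1 − 0.95) / 0.95 = 2.9957 / 0.95 = 3.153.

[0.000, 3.153]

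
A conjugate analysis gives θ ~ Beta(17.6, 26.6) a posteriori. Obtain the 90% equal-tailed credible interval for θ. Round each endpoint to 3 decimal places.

Posterior: Beta(17.6, 26.6).
Equal-tailed 90% interval: the 0.05 and 0.95 quantiles of Beta(17.6, 26.6).
Posterior mean ≈ 0.398, SD ≈ 0.073; a Normal approximation gives roughly [0.278, 0.518].
Exact: F⁻¹(0.05) = 0.281; F⁻¹(0.95) = 0.521.

[0.281, 0.521]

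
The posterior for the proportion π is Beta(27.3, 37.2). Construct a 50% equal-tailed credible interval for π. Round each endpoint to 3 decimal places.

[0.381, 0.464]

Posterior: Beta(27.3, 37.2).
Equal-tailed 50% interval: the 0.25 and 0.75 quantiles of Beta(27.3, 37.2).
Posterior mean ≈ 0.423, SD ≈ 0.061; a Normal approximation gives roughly [0.382, 0.464].
Exact: F⁻¹(0.25) = 0.381; F⁻¹(0.75) = 0.464.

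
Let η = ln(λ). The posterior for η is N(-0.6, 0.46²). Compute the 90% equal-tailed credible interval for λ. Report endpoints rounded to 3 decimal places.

On the log scale the 90% interval is -0.6 ± 1.645 × 0.46 = [-1.3566, 0.1566].
Exponentiate: [e^-1.3566, e^0.1566] = [0.258, 1.170].

[0.258, 1.170]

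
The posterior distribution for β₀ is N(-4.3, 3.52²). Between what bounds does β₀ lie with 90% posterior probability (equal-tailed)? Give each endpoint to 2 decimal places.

The posterior is symmetric, so the 90% equal-tailed interval is β₀ = -4.3 ± z·3.52 with z = 1.645.
Half-width: 1.645 × 3.52 = 5.79.
-4.3 − 5.79 = -10.09; -4.3 + 5.79 = 1.49.

[-10.09, 1.49]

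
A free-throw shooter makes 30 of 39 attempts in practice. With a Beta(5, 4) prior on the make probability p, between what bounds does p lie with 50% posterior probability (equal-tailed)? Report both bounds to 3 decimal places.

Posterior: Beta(5+30, 4+9) = Beta(35, 13).
Equal-tailed 50% interval: the 0.25 and 0.75 quantiles of Beta(35, 13).
Posterior mean ≈ 0.729, SD ≈ 0.063; a Normal approximation gives roughly [0.686, 0.772].
Exact: F⁻¹(0.25) = 0.688; F⁻¹(0.75) = 0.774.

[0.688, 0.774]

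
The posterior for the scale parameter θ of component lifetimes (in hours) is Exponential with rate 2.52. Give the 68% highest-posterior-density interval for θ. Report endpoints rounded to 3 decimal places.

[0.000, 0.452]

The exponential density is strictly decreasing on [0, ∞), so the HPD interval is anchored at 0: [0, q] with P(θ ≤ q) = 0.68.
q = −ln(1 − 0.68) / 2.52 = 1.1394 / 2.52 = 0.452.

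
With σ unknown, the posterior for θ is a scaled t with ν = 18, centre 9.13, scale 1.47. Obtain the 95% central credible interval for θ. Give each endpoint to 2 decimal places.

The t_18 distribution is symmetric; the 95% interval is 9.13 ± t·1.47 with t_{0.975,18} = 2.101.
Half-width: 2.101 × 1.47 = 3.09.
9.13 − 3.09 = 6.04; 9.13 + 3.09 = 12.22.

[6.04, 12.22]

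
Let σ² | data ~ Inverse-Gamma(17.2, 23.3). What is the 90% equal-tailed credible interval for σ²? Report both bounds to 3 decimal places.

Inverse-Gamma(17.2, 23.3) quantiles: F⁻¹(0.05) and F⁻¹(0.95).
Equivalently, 1/σ² ~ Gamma(17.2, rate = 23.3); invert its 0.95 and 0.05 quantiles.
Posterior mean ≈ 1.438, SD ≈ 0.369; a Normal approximation gives roughly [0.831, 2.045].
Exact: lower = 0.949; upper = 2.120.

[0.949, 2.120]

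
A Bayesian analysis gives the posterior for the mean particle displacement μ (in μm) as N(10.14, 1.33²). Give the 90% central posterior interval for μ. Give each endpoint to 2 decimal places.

[7.95, 12.33]

The posterior is symmetric, so the 90% equal-tailed interval is μ = 10.14 ± z·1.33 with z = 1.645.
Half-width: 1.645 × 1.33 = 2.19.
10.14 − 2.19 = 7.95; 10.14 + 2.19 = 12.33.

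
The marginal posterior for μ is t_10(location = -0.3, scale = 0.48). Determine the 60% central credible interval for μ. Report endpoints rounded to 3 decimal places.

The t_10 distribution is symmetric; the 60% interval is -0.3 ± t·0.48 with t_{0.8,10} = 0.879.
Half-width: 0.879 × 0.48 = 0.422.
-0.3 − 0.422 = -0.722; -0.3 + 0.422 = 0.122.

[-0.722, 0.122]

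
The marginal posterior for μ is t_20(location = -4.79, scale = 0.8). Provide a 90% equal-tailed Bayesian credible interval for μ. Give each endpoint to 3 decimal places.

The t_20 distribution is symmetric; the 90% interval is -4.79 ± t·0.8 with t_{0.95,20} = 1.725.
Half-width: 1.725 × 0.8 = 1.380.
-4.79 − 1.380 = -6.170; -4.79 + 1.380 = -3.410.

[-6.170, -3.410]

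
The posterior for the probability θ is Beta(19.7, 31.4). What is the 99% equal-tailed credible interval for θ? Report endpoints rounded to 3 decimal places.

[0.223, 0.564]

Posterior: Beta(19.7, 31.4).
Equal-tailed 99% interval: the 0.005 and 0.995 quantiles of Beta(19.7, 31.4).
Posterior mean ≈ 0.386, SD ≈ 0.067; a Normal approximation gives roughly [0.212, 0.559].
Exact: F⁻¹(0.005) = 0.223; F⁻¹(0.995) = 0.564.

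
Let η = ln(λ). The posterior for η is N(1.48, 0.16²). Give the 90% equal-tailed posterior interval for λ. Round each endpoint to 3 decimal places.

On the log scale the 90% interval is 1.48 ± 1.645 × 0.16 = [1.2168, 1.7432].
Exponentiate: [e^1.2168, e^1.7432] = [3.376, 5.715].

[3.376, 5.715]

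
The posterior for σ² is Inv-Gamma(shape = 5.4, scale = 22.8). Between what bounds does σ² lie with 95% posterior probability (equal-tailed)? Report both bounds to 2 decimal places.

[2.11, 12.32]

Inverse-Gamma(5.4, 22.8) quantiles: F⁻¹(0.025) and F⁻¹(0.975).
Equivalently, 1/σ² ~ Gamma(5.4, rate = 22.8); invert its 0.975 and 0.025 quantiles.
Posterior mean ≈ 5.18, SD ≈ 2.81; a Normal approximation gives roughly [-0.33, 10.69].
Exact: lower = 2.11; upper = 12.32.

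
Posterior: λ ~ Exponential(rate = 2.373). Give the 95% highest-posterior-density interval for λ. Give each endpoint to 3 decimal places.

The exponential density is strictly decreasing on [0, ∞), so the HPD interval is anchored at 0: [0, q] with P(λ ≤ q) = 0.95.
q = −ln(1 − 0.95) / 2.373 = 2.9957 / 2.373 = 1.262.

[0.000, 1.262]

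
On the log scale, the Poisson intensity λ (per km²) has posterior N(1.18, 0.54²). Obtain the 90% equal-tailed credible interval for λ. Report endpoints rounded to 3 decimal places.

[1.339, 7.911]

On the log scale the 90% interval is 1.18 ± 1.645 × 0.54 = [0.2918, 2.0682].
Exponentiate: [e^0.2918, e^2.0682] = [1.339, 7.911].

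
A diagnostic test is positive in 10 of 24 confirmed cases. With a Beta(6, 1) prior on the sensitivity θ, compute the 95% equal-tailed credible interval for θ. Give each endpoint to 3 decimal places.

[0.343, 0.687]

Posterior: Beta(6+10, 1+14) = Beta(16, 15).
Equal-tailed 95% interval: the 0.025 and 0.975 quantiles of Beta(16, 15).
Posterior mean ≈ 0.516, SD ≈ 0.088; a Normal approximation gives roughly [0.343, 0.689].
Exact: F⁻¹(0.025) = 0.343; F⁻¹(0.975) = 0.687.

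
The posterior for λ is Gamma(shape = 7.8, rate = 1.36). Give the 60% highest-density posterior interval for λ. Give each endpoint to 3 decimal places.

The posterior is unimodal and skewed, so the HPD interval has equal density at both endpoints and is the shortest 60% interval.
Solving f(3.539) = f(6.816) with F(6.816) − F(3.539) = 0.60 gives [3.539, 6.816].
For comparison, the equal-tailed interval is [3.976, 7.354]; the HPD is narrower and shifted toward the mode.

[3.539, 6.816]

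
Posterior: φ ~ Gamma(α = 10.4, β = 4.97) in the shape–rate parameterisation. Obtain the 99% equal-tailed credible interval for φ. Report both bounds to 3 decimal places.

Posterior: Gamma(shape 10.4, rate 4.97).
Equal-tailed 99% interval: Gamma(10.4, 4.97) quantiles at 0.005 and 0.995.
Posterior mean ≈ 2.093, SD ≈ 0.649; a Normal approximation gives roughly [0.421, 3.764].
Exact: lower = 0.796; upper = 4.137.

[0.796, 4.137]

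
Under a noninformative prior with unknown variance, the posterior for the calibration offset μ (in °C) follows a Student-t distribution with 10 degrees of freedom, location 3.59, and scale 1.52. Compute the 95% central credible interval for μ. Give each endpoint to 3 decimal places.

The t_10 distribution is symmetric; the 95% interval is 3.59 ± t·1.52 with t_{0.975,10} = 2.228.
Half-width: 2.228 × 1.52 = 3.387.
3.59 − 3.387 = 0.203; 3.59 + 3.387 = 6.977.

[0.203, 6.977]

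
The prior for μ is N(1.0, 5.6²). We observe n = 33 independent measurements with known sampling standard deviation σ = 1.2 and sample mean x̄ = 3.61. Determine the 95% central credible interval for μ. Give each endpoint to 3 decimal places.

[3.197, 4.016]

Posterior precision = 1/5.6² + 33/1.2² = 0.0319 + 22.9167 = 22.9486, so posterior SD = 0.2087.
Posterior mean = (1.0/5.6² + 33·3.61/1.2²) / 22.9486 = 3.6064.
Interval: 3.6064 ± 1.960 × 0.2087 → [3.197, 4.016].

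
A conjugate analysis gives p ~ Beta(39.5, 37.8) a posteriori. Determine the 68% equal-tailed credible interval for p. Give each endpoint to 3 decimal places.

Posterior: Beta(39.5, 37.8).
Equal-tailed 68% interval: the 0.16 and 0.84 quantiles of Beta(39.5, 37.8).
Posterior mean ≈ 0.511, SD ≈ 0.056; a Normal approximation gives roughly [0.455, 0.567].
Exact: F⁻¹(0.16) = 0.454; F⁻¹(0.84) = 0.568.

[0.454, 0.568]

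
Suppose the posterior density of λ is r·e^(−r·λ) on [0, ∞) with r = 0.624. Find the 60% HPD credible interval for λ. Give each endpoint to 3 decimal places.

[0.000, 1.468]

The exponential density is strictly decreasing on [0, ∞), so the HPD interval is anchored at 0: [0, q] with P(λ ≤ q) = 0.60.
q = −ln(1 − 0.60) / 0.624 = 0.9163 / 0.624 = 1.468.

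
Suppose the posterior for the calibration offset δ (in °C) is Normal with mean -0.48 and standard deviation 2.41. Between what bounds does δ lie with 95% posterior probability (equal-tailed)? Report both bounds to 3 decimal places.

The posterior is symmetric, so the 95% equal-tailed interval is δ = -0.48 ± z·2.41 with z = 1.960.
Half-width: 1.960 × 2.41 = 4.724.
-0.48 − 4.724 = -5.204; -0.48 + 4.724 = 4.244.

[-5.204, 4.244]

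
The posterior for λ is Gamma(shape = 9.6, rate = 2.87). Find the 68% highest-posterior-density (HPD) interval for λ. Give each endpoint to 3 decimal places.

The posterior is unimodal and skewed, so the HPD interval has equal density at both endpoints and is the shortest 68% interval.
Solving f(2.084) = f(4.143) with F(4.143) − F(2.084) = 0.68 gives [2.084, 4.143].
For comparison, the equal-tailed interval is [2.289, 4.399]; the HPD is narrower and shifted toward the mode.

[2.084, 4.143]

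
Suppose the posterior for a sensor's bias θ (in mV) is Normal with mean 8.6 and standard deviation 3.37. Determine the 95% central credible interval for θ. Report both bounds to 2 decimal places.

The posterior is symmetric, so the 95% equal-tailed interval is θ = 8.6 ± z·3.37 with z = 1.960.
Half-width: 1.960 × 3.37 = 6.61.
8.6 − 6.61 = 1.99; 8.6 + 6.61 = 15.21.

[1.99, 15.21]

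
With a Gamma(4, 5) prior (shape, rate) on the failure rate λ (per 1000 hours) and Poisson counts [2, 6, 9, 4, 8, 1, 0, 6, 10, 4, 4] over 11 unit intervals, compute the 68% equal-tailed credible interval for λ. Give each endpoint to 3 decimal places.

[3.153, 4.097]

Posterior: Gamma(4+54, 5+11) = Gamma(58, 16) (shape, rate).
Equal-tailed 68% interval: Gamma(58, 16) quantiles at 0.16 and 0.84.
Posterior mean ≈ 3.625, SD ≈ 0.476; a Normal approximation gives roughly [3.152, 4.098].
Exact: lower = 3.153; upper = 4.097.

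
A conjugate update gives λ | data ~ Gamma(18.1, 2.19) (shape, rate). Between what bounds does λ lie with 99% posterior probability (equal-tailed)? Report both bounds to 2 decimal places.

[4.12, 14.12]

Posterior: Gamma(shape 18.1, rate 2.19).
Equal-tailed 99% interval: Gamma(18.1, 2.19) quantiles at 0.005 and 0.995.
Posterior mean ≈ 8.26, SD ≈ 1.94; a Normal approximation gives roughly [3.26, 13.27].
Exact: lower = 4.12; upper = 14.12.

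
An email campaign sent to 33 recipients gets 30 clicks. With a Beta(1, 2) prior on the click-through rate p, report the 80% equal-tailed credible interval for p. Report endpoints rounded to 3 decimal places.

[0.784, 0.929]

Posterior: Beta(1+30, 2+3) = Beta(31, 5).
Equal-tailed 80% interval: the 0.1 and 0.9 quantiles of Beta(31, 5).
Posterior mean ≈ 0.861, SD ≈ 0.057; a Normal approximation gives roughly [0.788, 0.934].
Exact: F⁻¹(0.1) = 0.784; F⁻¹(0.9) = 0.929.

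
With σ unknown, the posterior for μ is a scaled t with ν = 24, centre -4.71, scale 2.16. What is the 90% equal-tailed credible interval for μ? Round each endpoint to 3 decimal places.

The t_24 distribution is symmetric; the 90% interval is -4.71 ± t·2.16 with t_{0.95,24} = 1.711.
Half-width: 1.711 × 2.16 = 3.696.
-4.71 − 3.696 = -8.406; -4.71 + 3.696 = -1.014.

[-8.406, -1.014]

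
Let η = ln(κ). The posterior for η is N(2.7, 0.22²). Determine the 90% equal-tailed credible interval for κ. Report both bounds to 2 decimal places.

On the log scale the 90% interval is 2.7 ± 1.645 × 0.22 = [2.3381, 3.0619].
Exponentiate: [e^2.3381, e^3.0619] = [10.36, 21.37].

[10.36, 21.37]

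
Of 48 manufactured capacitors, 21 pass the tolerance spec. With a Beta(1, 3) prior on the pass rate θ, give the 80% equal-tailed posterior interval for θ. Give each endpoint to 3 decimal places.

[0.336, 0.511]

Posterior: Beta(1+21, 3+27) = Beta(22, 30).
Equal-tailed 80% interval: the 0.1 and 0.9 quantiles of Beta(22, 30).
Posterior mean ≈ 0.423, SD ≈ 0.068; a Normal approximation gives roughly [0.336, 0.510].
Exact: F⁻¹(0.1) = 0.336; F⁻¹(0.9) = 0.511.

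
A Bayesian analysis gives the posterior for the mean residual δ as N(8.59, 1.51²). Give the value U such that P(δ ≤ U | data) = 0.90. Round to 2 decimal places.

10.53

Need U with P(δ ≤ U) = 0.90: U = 8.59 + z_{0.1}·1.51.
z = 1.282; U = 8.59 + 1.282 × 1.51 = 10.53.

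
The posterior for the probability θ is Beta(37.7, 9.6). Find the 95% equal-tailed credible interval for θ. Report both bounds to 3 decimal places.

Posterior: Beta(37.7, 9.6).
Equal-tailed 95% interval: the 0.025 and 0.975 quantiles of Beta(37.7, 9.6).
Posterior mean ≈ 0.797, SD ≈ 0.058; a Normal approximation gives roughly [0.684, 0.910].
Exact: F⁻¹(0.025) = 0.673; F⁻¹(0.975) = 0.898.

[0.673, 0.898]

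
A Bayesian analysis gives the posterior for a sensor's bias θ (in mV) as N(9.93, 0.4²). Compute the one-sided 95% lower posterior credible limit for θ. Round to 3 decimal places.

Need L with P(θ ≥ L) = 0.95: L = 9.93 − z_{0.05}·0.4.
z = 1.645; L = 9.93 − 1.645 × 0.4 = 9.272.

9.272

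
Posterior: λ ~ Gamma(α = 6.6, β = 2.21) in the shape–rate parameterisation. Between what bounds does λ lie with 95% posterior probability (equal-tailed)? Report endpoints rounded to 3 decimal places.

[1.161, 5.659]

Posterior: Gamma(shape 6.6, rate 2.21).
Equal-tailed 95% interval: Gamma(6.6, 2.21) quantiles at 0.025 and 0.975.
Posterior mean ≈ 2.986, SD ≈ 1.162; a Normal approximation gives roughly [0.708, 5.265].
Exact: lower = 1.161; upper = 5.659.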